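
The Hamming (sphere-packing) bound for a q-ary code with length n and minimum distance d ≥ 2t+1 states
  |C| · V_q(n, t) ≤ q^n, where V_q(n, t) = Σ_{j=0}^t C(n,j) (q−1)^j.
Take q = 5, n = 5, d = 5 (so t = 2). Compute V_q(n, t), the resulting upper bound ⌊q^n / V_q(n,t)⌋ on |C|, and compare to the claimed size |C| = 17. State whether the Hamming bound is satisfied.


V_q(n, t) = 181, q^n = 3125, Hamming bound = 17, |C| = 17 ≤ bound (satisfied).

Step 1: Compute V_q(n, t) = Σ_{j=0}^2 C(n, j) (q−1)^j.
  j = 0: C(5,0)·(4)^0 = 1·1 = 1.
  j = 1: C(5,1)·(4)^1 = 5·4 = 20.
  j = 2: C(5,2)·(4)^2 = 10·16 = 160.
  V_q(n, t) = 1 + 20 + 160 = 181.
Step 2: q^n = 5^5 = 3125.
Step 3: Hamming bound ⌊q^n / V_q(n,t)⌋ = ⌊3125/181⌋ = 17.
Step 4: Compare |C| = 17 to 17: satisfied.
The claimed |C| lies at the Hamming bound (tight).


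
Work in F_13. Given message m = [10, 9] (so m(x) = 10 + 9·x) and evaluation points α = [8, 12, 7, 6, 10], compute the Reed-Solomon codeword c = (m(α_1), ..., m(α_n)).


c = [4, 1, 8, 12, 9]

Message polynomial: m(x) = 10 + 9·x (mod 13).
For each evaluation point α_i, compute m(α_i) mod 13:
  α_1 = 8: Horner steps 9 → 4, so m(8) = 4.
  α_2 = 12: Horner steps 9 → 1, so m(12) = 1.
  α_3 = 7: Horner steps 9 → 8, so m(7) = 8.
  α_4 = 6: Horner steps 9 → 12, so m(6) = 12.
  α_5 = 10: Horner steps 9 → 9, so m(10) = 9.
Codeword c = [4, 1, 8, 12, 9] ∈ F_13^5.


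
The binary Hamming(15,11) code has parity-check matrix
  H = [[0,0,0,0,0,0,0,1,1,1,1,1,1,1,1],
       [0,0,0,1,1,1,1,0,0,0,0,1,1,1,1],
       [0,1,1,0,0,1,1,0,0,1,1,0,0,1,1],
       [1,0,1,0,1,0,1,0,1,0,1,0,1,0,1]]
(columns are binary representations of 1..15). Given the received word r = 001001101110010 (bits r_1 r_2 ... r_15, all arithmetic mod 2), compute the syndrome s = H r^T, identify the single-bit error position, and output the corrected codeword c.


s = (0, 1, 0, 0)^T, error position = 4, corrected codeword c = 001101101110010

Compute s = H r^T mod 2 one row at a time:
  s_1 = 0 + 1 + 1 + 1 + 0 + 0 + 1 + 0 = 4 ≡ 0 (mod 2).
  s_2 = 0 + 0 + 1 + 1 + 0 + 0 + 1 + 0 = 3 ≡ 1 (mod 2).
  s_3 = 0 + 1 + 1 + 1 + 1 + 1 + 1 + 0 = 6 ≡ 0 (mod 2).
  s_4 = 0 + 1 + 0 + 1 + 1 + 1 + 0 + 0 = 4 ≡ 0 (mod 2).
s = (0, 1, 0, 0)^T — this equals column 4 of H (binary 0100), so error is at position 4.
Correct: flip bit 4 of r = 001001101110010 to get c = 001101101110010.


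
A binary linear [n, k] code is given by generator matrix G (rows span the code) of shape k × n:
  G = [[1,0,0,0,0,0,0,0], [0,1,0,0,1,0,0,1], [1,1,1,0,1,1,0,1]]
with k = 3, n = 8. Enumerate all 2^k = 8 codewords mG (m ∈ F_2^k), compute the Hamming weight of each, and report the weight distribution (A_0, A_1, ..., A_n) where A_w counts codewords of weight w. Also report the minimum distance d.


Weight distribution: A_0 = 1, A_1 = 1, A_2 = 1, A_3 = 2, A_4 = 1, A_5 = 1, A_6 = 1. Minimum distance d = 1.

Enumerate all 2^3 = 8 messages m ∈ F_2^3.
For each, compute codeword c = mG in F_2^8, then tally its weight.
  m = 000 → c = 00000000, weight = 0.
  m = 100 → c = 10000000, weight = 1.
  m = 010 → c = 01001001, weight = 3.
  m = 110 → c = 11001001, weight = 4.
  m = 001 → c = 11101101, weight = 6.
  m = 101 → c = 01101101, weight = 5.
  m = 011 → c = 10100100, weight = 3.
  m = 111 → c = 00100100, weight = 2.
Tally weights:
  weight 0: 1 codewords.
  weight 1: 1 codewords.
  weight 2: 1 codewords.
  weight 3: 2 codewords.
  weight 4: 1 codewords.
  weight 5: 1 codewords.
  weight 6: 1 codewords.
Minimum distance d = smallest w > 0 with A_w > 0 = 1.
Sanity: Σ A_w = 8 = 2^3 = 8 ✓.


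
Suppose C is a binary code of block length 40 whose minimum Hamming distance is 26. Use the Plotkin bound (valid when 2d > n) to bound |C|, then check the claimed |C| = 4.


Plotkin bound M ≤ 4; given |C| = 4 ≤ bound (satisfied).

Check applicability: 2d = 52, n = 40.
2d − n = 12 > 0, so Plotkin applies.
Compute d/(2d−n) = 26/12 ≈ 2.1667.
⌊d/(2d−n)⌋ = 2.
Plotkin bound: M ≤ 2·2 = 4.
Given |C| = 4, check: satisfied.
This |C| is at the Plotkin bound.


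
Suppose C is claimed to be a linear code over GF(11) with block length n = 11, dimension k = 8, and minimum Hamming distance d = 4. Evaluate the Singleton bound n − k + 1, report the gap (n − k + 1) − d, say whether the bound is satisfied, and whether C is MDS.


Singleton RHS = n − k + 1 = 4, slack = 0, bound satisfied, MDS.

Singleton bound: d ≤ n − k + 1.
Here n = 11, k = 8, so n − k + 1 = 4.
Given d = 4, check d ≤ 4: YES.
Slack = (n − k + 1) − d = 0.
The code is MDS (slack = 0).
Description: the claimed parameters are [11, 8, 4]_11; such a code would be MDS (meets Singleton bound).


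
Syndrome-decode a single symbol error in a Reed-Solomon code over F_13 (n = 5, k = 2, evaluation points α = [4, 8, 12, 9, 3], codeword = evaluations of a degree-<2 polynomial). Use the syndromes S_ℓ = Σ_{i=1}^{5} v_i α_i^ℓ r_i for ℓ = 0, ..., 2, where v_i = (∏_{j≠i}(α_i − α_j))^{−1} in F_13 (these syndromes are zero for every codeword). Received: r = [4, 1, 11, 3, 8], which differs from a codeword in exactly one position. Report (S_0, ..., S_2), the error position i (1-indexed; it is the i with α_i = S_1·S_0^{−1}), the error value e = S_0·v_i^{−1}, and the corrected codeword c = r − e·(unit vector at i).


S = (6, 2, 5), error at position 4, error magnitude e = 6, c = [4, 1, 11, 10, 8].

Step 1: column multipliers v_i = (∏_{j≠i}(α_i − α_j))^{−1} mod 13.
  i = 1 (α = 4): (4−8)(4−12)(4−9)(4−3) = (−4)·(−8)·(−5)·1 = −160 ≡ 9, so v_1 = 9^{−1} = 3 (mod 13).
  i = 2 (α = 8): (8−4)(8−12)(8−9)(8−3) = 4·(−4)·(−1)·5 = 80 ≡ 2, so v_2 = 2^{−1} = 7 (mod 13).
  i = 3 (α = 12): (12−4)(12−8)(12−9)(12−3) = 8·4·3·9 = 864 ≡ 6, so v_3 = 6^{−1} = 11 (mod 13).
  i = 4 (α = 9): (9−4)(9−8)(9−12)(9−3) = 5·1·(−3)·6 = −90 ≡ 1, so v_4 = 1^{−1} = 1 (mod 13).
  i = 5 (α = 3): (3−4)(3−8)(3−12)(3−9) = (−1)·(−5)·(−9)·(−6) = 270 ≡ 10, so v_5 = 10^{−1} = 4 (mod 13).
  v = [3, 7, 11, 1, 4].
Step 2: syndromes of r = [4, 1, 11, 3, 8] (all sums mod 13).
  S_0 = Σ v_i r_i = 3·4 + 7·1 + 11·11 + 1·3 + 4·8 = 175 ≡ 6.
  S_1 = Σ v_i α_i r_i = 3·4·4 + 7·8·1 + 11·12·11 + 1·9·3 + 4·3·8 = 1679 ≡ 2.
  α_i^2 mod 13 = [3, 12, 1, 3, 9].
  S_2 = Σ v_i α_i^2 r_i = 3·3·4 + 7·12·1 + 11·1·11 + 1·3·3 + 4·9·8 = 538 ≡ 5.
  S = (6, 2, 5) ≠ 0, so r is not a codeword (an error is present).
Step 3: locate the error. For a single error e at position i, S_ℓ = v_i·e·α_i^ℓ, so α_err = S_1/S_0.
  S_0^{−1} = 6^{−1} = 11 (mod 13), so α_err = 2·11 = 22 ≡ 9 = α_4. Error position i = 4.
  Consistency check: S_2/S_1 = 5·7 = 35 ≡ 9 = α_err ✓ (single-error assumption holds).
Step 4: error magnitude e = S_0/v_4 = S_0·∏_{j≠4}(α_4 − α_j) = 6·1 = 6 ≡ 6 (mod 13).
Step 5: correct position 4: c_4 = r_4 − e = 3 − 6 ≡ 10 (mod 13). Hence c = [4, 1, 11, 10, 8].
  Check: interpolating c through the α_i gives m(x) = 7 + 9·x (degree < 2) with m(α_i) = c_i for every i, so c is indeed a codeword.


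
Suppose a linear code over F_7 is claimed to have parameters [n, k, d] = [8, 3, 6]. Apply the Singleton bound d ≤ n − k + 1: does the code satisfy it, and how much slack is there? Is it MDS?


Singleton RHS = n − k + 1 = 6, slack = 0, bound satisfied, MDS.

Singleton bound: d ≤ n − k + 1.
Here n = 8, k = 3, so n − k + 1 = 6.
Given d = 6, check d ≤ 6: YES.
Slack = (n − k + 1) − d = 0.
The code is MDS (slack = 0).
Description: the claimed parameters are [8, 3, 6]_7; such a code would be MDS (meets Singleton bound).


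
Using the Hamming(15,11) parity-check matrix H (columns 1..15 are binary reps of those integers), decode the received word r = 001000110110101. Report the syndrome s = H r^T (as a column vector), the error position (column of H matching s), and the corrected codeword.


s = (1, 1, 1, 1)^T, error position = 15, corrected codeword c = 001000110110100

Compute s = H r^T mod 2 one row at a time:
  s_1 = 1 + 0 + 1 + 1 + 0 + 1 + 0 + 1 = 5 ≡ 1 (mod 2).
  s_2 = 0 + 0 + 0 + 1 + 0 + 1 + 0 + 1 = 3 ≡ 1 (mod 2).
  s_3 = 0 + 1 + 0 + 1 + 1 + 1 + 0 + 1 = 5 ≡ 1 (mod 2).
  s_4 = 0 + 1 + 0 + 1 + 0 + 1 + 1 + 1 = 5 ≡ 1 (mod 2).
s = (1, 1, 1, 1)^T — this equals column 15 of H (binary 1111), so error is at position 15.
Correct: flip bit 15 of r = 001000110110101 to get c = 001000110110100.


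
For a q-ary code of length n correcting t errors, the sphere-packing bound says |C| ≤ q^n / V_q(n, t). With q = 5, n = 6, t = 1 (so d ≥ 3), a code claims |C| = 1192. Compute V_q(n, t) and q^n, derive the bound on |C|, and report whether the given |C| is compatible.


V_q(n, t) = 25, q^n = 15625, Hamming bound = 625, |C| = 1192 > bound (violated).

Step 1: Compute V_q(n, t) = Σ_{j=0}^1 C(n, j) (q−1)^j.
  j = 0: C(6,0)·(4)^0 = 1·1 = 1.
  j = 1: C(6,1)·(4)^1 = 6·4 = 24.
  V_q(n, t) = 1 + 24 = 25.
Step 2: q^n = 5^6 = 15625.
Step 3: Hamming bound ⌊q^n / V_q(n,t)⌋ = ⌊15625/25⌋ = 625.
Step 4: Compare |C| = 1192 to 625: violated.
The claimed |C| lies above the Hamming bound, so no 5-ary code of length 6 with d ≥ 3 can have 1192 codewords.


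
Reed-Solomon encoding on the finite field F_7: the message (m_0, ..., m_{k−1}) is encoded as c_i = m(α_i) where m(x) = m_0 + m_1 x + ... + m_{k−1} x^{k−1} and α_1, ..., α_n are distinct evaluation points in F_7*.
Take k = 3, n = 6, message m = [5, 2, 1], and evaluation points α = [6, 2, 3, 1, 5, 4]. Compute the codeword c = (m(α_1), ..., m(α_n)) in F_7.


c = [4, 6, 6, 1, 5, 1]

Message polynomial: m(x) = 5 + 2·x + 1·x^2 (mod 7).
For each evaluation point α_i, compute m(α_i) mod 7:
  α_1 = 6: Horner steps 1 → 1 → 4, so m(6) = 4.
  α_2 = 2: Horner steps 1 → 4 → 6, so m(2) = 6.
  α_3 = 3: Horner steps 1 → 5 → 6, so m(3) = 6.
  α_4 = 1: Horner steps 1 → 3 → 1, so m(1) = 1.
  α_5 = 5: Horner steps 1 → 0 → 5, so m(5) = 5.
  α_6 = 4: Horner steps 1 → 6 → 1, so m(4) = 1.
Codeword c = [4, 6, 6, 1, 5, 1] ∈ F_7^6.


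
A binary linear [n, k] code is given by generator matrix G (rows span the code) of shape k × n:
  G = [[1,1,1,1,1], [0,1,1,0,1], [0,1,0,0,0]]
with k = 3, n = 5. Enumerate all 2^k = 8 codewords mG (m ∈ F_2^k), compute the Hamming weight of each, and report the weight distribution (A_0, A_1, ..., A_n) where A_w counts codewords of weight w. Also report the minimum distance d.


Weight distribution: A_0 = 1, A_1 = 1, A_2 = 2, A_3 = 2, A_4 = 1, A_5 = 1. Minimum distance d = 1.

Enumerate all 2^3 = 8 messages m ∈ F_2^3.
For each, compute codeword c = mG in F_2^5, then tally its weight.
  m = 000 → c = 00000, weight = 0.
  m = 100 → c = 11111, weight = 5.
  m = 010 → c = 01101, weight = 3.
  m = 110 → c = 10010, weight = 2.
  m = 001 → c = 01000, weight = 1.
  m = 101 → c = 10111, weight = 4.
  m = 011 → c = 00101, weight = 2.
  m = 111 → c = 11010, weight = 3.
Tally weights:
  weight 0: 1 codewords.
  weight 1: 1 codewords.
  weight 2: 2 codewords.
  weight 3: 2 codewords.
  weight 4: 1 codewords.
  weight 5: 1 codewords.
Minimum distance d = smallest w > 0 with A_w > 0 = 1.
Sanity: Σ A_w = 8 = 2^3 = 8 ✓.


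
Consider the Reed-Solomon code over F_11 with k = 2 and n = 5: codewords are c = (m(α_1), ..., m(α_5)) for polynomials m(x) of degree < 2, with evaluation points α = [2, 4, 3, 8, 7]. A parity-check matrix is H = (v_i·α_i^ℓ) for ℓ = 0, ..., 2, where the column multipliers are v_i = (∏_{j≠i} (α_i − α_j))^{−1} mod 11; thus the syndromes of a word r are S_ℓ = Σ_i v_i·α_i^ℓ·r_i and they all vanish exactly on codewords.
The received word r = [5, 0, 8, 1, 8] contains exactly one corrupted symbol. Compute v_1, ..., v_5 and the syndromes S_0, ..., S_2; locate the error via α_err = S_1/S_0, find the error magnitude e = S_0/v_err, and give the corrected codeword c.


S = (9, 8, 1), error at position 5, error magnitude e = 10, c = [5, 0, 8, 1, 9].

Step 1: column multipliers v_i = (∏_{j≠i}(α_i − α_j))^{−1} mod 11.
  i = 1 (α = 2): (2−4)(2−3)(2−8)(2−7) = (−2)·(−1)·(−6)·(−5) = 60 ≡ 5, so v_1 = 5^{−1} = 9 (mod 11).
  i = 2 (α = 4): (4−2)(4−3)(4−8)(4−7) = 2·1·(−4)·(−3) = 24 ≡ 2, so v_2 = 2^{−1} = 6 (mod 11).
  i = 3 (α = 3): (3−2)(3−4)(3−8)(3−7) = 1·(−1)·(−5)·(−4) = −20 ≡ 2, so v_3 = 2^{−1} = 6 (mod 11).
  i = 4 (α = 8): (8−2)(8−4)(8−3)(8−7) = 6·4·5·1 = 120 ≡ 10, so v_4 = 10^{−1} = 10 (mod 11).
  i = 5 (α = 7): (7−2)(7−4)(7−3)(7−8) = 5·3·4·(−1) = −60 ≡ 6, so v_5 = 6^{−1} = 2 (mod 11).
  v = [9, 6, 6, 10, 2].
Step 2: syndromes of r = [5, 0, 8, 1, 8] (all sums mod 11).
  S_0 = Σ v_i r_i = 9·5 + 6·0 + 6·8 + 10·1 + 2·8 = 119 ≡ 9.
  S_1 = Σ v_i α_i r_i = 9·2·5 + 6·4·0 + 6·3·8 + 10·8·1 + 2·7·8 = 426 ≡ 8.
  α_i^2 mod 11 = [4, 5, 9, 9, 5].
  S_2 = Σ v_i α_i^2 r_i = 9·4·5 + 6·5·0 + 6·9·8 + 10·9·1 + 2·5·8 = 782 ≡ 1.
  S = (9, 8, 1) ≠ 0, so r is not a codeword (an error is present).
Step 3: locate the error. For a single error e at position i, S_ℓ = v_i·e·α_i^ℓ, so α_err = S_1/S_0.
  S_0^{−1} = 9^{−1} = 5 (mod 11), so α_err = 8·5 = 40 ≡ 7 = α_5. Error position i = 5.
  Consistency check: S_2/S_1 = 1·7 = 7 ≡ 7 = α_err ✓ (single-error assumption holds).
Step 4: error magnitude e = S_0/v_5 = S_0·∏_{j≠5}(α_5 − α_j) = 9·6 = 54 ≡ 10 (mod 11).
Step 5: correct position 5: c_5 = r_5 − e = 8 − 10 ≡ 9 (mod 11). Hence c = [5, 0, 8, 1, 9].
  Check: interpolating c through the α_i gives m(x) = 10 + 3·x (degree < 2) with m(α_i) = c_i for every i, so c is indeed a codeword.


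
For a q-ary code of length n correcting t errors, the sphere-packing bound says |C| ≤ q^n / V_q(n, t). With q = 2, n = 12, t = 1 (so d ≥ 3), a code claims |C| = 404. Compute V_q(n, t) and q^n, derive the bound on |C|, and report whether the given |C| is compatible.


V_q(n, t) = 13, q^n = 4096, Hamming bound = 315, |C| = 404 > bound (violated).

Step 1: Compute V_q(n, t) = Σ_{j=0}^1 C(n, j) (q−1)^j.
  j = 0: C(12,0)·(1)^0 = 1·1 = 1.
  j = 1: C(12,1)·(1)^1 = 12·1 = 12.
  V_q(n, t) = 1 + 12 = 13.
Step 2: q^n = 2^12 = 4096.
Step 3: Hamming bound ⌊q^n / V_q(n,t)⌋ = ⌊4096/13⌋ = 315.
Step 4: Compare |C| = 404 to 315: violated.
The claimed |C| lies above the Hamming bound, so no 2-ary code of length 12 with d ≥ 3 can have 404 codewords.


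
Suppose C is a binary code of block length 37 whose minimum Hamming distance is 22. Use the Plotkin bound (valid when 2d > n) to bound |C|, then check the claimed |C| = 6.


Plotkin bound M ≤ 6; given |C| = 6 ≤ bound (satisfied).

Check applicability: 2d = 44, n = 37.
2d − n = 7 > 0, so Plotkin applies.
Compute d/(2d−n) = 22/7 ≈ 3.1429.
⌊d/(2d−n)⌋ = 3.
Plotkin bound: M ≤ 2·3 = 6.
Given |C| = 6, check: satisfied.
This |C| is at the Plotkin bound.


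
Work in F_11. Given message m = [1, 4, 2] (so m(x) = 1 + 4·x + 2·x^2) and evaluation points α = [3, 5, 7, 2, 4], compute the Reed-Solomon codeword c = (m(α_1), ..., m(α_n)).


c = [9, 5, 6, 6, 5]

Message polynomial: m(x) = 1 + 4·x + 2·x^2 (mod 11).
For each evaluation point α_i, compute m(α_i) mod 11:
  α_1 = 3: Horner steps 2 → 10 → 9, so m(3) = 9.
  α_2 = 5: Horner steps 2 → 3 → 5, so m(5) = 5.
  α_3 = 7: Horner steps 2 → 7 → 6, so m(7) = 6.
  α_4 = 2: Horner steps 2 → 8 → 6, so m(2) = 6.
  α_5 = 4: Horner steps 2 → 1 → 5, so m(4) = 5.
Codeword c = [9, 5, 6, 6, 5] ∈ F_11^5.


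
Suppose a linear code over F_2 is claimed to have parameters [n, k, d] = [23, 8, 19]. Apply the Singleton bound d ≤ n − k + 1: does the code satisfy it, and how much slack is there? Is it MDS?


Singleton RHS = n − k + 1 = 16, slack = -3, bound violated (no such code; not MDS).

Singleton bound: d ≤ n − k + 1.
Here n = 23, k = 8, so n − k + 1 = 16.
Given d = 19, check d ≤ 16: NO.
Slack = (n − k + 1) − d = -3.
The slack is negative: d = 19 exceeds n − k + 1 = 16 by 3, so the Singleton bound is violated and no linear [23, 8, 19]_2 code can exist. In particular it is not MDS (MDS requires d = n − k + 1 exactly).
Description: the claimed parameters are [23, 8, 19]_2; such a code would be impossible (violates the Singleton bound).


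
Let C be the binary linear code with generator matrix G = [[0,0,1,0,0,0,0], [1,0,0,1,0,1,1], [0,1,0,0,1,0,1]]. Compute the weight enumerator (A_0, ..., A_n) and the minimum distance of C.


Weight distribution: A_0 = 1, A_1 = 1, A_3 = 1, A_4 = 2, A_5 = 2, A_6 = 1. Minimum distance d = 1.

Enumerate all 2^3 = 8 messages m ∈ F_2^3.
For each, compute codeword c = mG in F_2^7, then tally its weight.
  m = 000 → c = 0000000, weight = 0.
  m = 100 → c = 0010000, weight = 1.
  m = 010 → c = 1001011, weight = 4.
  m = 110 → c = 1011011, weight = 5.
  m = 001 → c = 0100101, weight = 3.
  m = 101 → c = 0110101, weight = 4.
  m = 011 → c = 1101110, weight = 5.
  m = 111 → c = 1111110, weight = 6.
Tally weights:
  weight 0: 1 codewords.
  weight 1: 1 codewords.
  weight 3: 1 codewords.
  weight 4: 2 codewords.
  weight 5: 2 codewords.
  weight 6: 1 codewords.
Minimum distance d = smallest w > 0 with A_w > 0 = 1.
Sanity: Σ A_w = 8 = 2^3 = 8 ✓.


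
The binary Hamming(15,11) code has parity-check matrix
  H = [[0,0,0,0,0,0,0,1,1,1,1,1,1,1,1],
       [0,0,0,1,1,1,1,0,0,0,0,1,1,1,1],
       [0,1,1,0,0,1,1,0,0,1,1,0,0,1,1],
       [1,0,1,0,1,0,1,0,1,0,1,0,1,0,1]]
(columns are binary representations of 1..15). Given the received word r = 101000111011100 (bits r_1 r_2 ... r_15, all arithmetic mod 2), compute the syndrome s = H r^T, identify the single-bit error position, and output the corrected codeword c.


s = (1, 1, 1, 0)^T, error position = 14, corrected codeword c = 101000111011110

Compute s = H r^T mod 2 one row at a time:
  s_1 = 1 + 1 + 0 + 1 + 1 + 1 + 0 + 0 = 5 ≡ 1 (mod 2).
  s_2 = 0 + 0 + 0 + 1 + 1 + 1 + 0 + 0 = 3 ≡ 1 (mod 2).
  s_3 = 0 + 1 + 0 + 1 + 0 + 1 + 0 + 0 = 3 ≡ 1 (mod 2).
  s_4 = 1 + 1 + 0 + 1 + 1 + 1 + 1 + 0 = 6 ≡ 0 (mod 2).
s = (1, 1, 1, 0)^T — this equals column 14 of H (binary 1110), so error is at position 14.
Correct: flip bit 14 of r = 101000111011100 to get c = 101000111011110.


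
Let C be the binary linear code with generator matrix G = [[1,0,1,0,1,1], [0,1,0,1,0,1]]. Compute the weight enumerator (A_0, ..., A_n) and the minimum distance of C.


Weight distribution: A_0 = 1, A_3 = 1, A_4 = 1, A_5 = 1. Minimum distance d = 3.

Enumerate all 2^2 = 4 messages m ∈ F_2^2.
For each, compute codeword c = mG in F_2^6, then tally its weight.
  m = 00 → c = 000000, weight = 0.
  m = 10 → c = 101011, weight = 4.
  m = 01 → c = 010101, weight = 3.
  m = 11 → c = 111110, weight = 5.
Tally weights:
  weight 0: 1 codewords.
  weight 3: 1 codewords.
  weight 4: 1 codewords.
  weight 5: 1 codewords.
Minimum distance d = smallest w > 0 with A_w > 0 = 3.
Sanity: Σ A_w = 4 = 2^2 = 4 ✓.


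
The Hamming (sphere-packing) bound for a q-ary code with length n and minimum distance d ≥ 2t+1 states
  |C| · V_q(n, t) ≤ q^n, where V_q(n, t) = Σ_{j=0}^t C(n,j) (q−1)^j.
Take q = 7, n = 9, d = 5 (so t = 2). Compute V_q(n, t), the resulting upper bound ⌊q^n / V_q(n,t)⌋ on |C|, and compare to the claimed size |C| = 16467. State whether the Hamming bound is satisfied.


V_q(n, t) = 1351, q^n = 40353607, Hamming bound = 29869, |C| = 16467 ≤ bound (satisfied).

Step 1: Compute V_q(n, t) = Σ_{j=0}^2 C(n, j) (q−1)^j.
  j = 0: C(9,0)·(6)^0 = 1·1 = 1.
  j = 1: C(9,1)·(6)^1 = 9·6 = 54.
  j = 2: C(9,2)·(6)^2 = 36·36 = 1296.
  V_q(n, t) = 1 + 54 + 1296 = 1351.
Step 2: q^n = 7^9 = 40353607.
Step 3: Hamming bound ⌊q^n / V_q(n,t)⌋ = ⌊40353607/1351⌋ = 29869.
Step 4: Compare |C| = 16467 to 29869: satisfied.
The claimed |C| lies below the Hamming bound.


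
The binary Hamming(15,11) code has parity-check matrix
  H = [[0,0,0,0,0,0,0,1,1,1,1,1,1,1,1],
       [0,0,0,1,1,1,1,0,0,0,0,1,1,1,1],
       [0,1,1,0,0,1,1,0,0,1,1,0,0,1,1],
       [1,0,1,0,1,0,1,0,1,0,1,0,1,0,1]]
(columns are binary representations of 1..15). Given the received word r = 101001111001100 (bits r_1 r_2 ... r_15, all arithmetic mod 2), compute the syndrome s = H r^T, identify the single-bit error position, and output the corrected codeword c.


s = (0, 0, 1, 1)^T, error position = 3, corrected codeword c = 100001111001100

Compute s = H r^T mod 2 one row at a time:
  s_1 = 1 + 1 + 0 + 0 + 1 + 1 + 0 + 0 = 4 ≡ 0 (mod 2).
  s_2 = 0 + 0 + 1 + 1 + 1 + 1 + 0 + 0 = 4 ≡ 0 (mod 2).
  s_3 = 0 + 1 + 1 + 1 + 0 + 0 + 0 + 0 = 3 ≡ 1 (mod 2).
  s_4 = 1 + 1 + 0 + 1 + 1 + 0 + 1 + 0 = 5 ≡ 1 (mod 2).
s = (0, 0, 1, 1)^T — this equals column 3 of H (binary 0011), so error is at position 3.
Correct: flip bit 3 of r = 101001111001100 to get c = 100001111001100.


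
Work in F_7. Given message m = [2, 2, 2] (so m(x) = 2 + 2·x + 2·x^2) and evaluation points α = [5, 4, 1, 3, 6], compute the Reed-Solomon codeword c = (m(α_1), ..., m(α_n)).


c = [6, 0, 6, 5, 2]

Message polynomial: m(x) = 2 + 2·x + 2·x^2 (mod 7).
For each evaluation point α_i, compute m(α_i) mod 7:
  α_1 = 5: Horner steps 2 → 5 → 6, so m(5) = 6.
  α_2 = 4: Horner steps 2 → 3 → 0, so m(4) = 0.
  α_3 = 1: Horner steps 2 → 4 → 6, so m(1) = 6.
  α_4 = 3: Horner steps 2 → 1 → 5, so m(3) = 5.
  α_5 = 6: Horner steps 2 → 0 → 2, so m(6) = 2.
Codeword c = [6, 0, 6, 5, 2] ∈ F_7^5.


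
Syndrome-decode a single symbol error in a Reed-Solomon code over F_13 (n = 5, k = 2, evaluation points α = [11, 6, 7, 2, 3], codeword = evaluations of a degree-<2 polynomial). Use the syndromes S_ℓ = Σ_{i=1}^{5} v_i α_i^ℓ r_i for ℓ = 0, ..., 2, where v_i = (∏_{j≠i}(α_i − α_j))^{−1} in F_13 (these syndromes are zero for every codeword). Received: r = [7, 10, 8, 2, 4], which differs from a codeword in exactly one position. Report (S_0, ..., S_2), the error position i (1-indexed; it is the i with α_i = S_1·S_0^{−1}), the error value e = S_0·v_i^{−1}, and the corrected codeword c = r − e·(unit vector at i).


S = (2, 1, 7), error at position 3, error magnitude e = 9, c = [7, 10, 12, 2, 4].

Step 1: column multipliers v_i = (∏_{j≠i}(α_i − α_j))^{−1} mod 13.
  i = 1 (α = 11): (11−6)(11−7)(11−2)(11−3) = 5·4·9·8 = 1440 ≡ 10, so v_1 = 10^{−1} = 4 (mod 13).
  i = 2 (α = 6): (6−11)(6−7)(6−2)(6−3) = (−5)·(−1)·4·3 = 60 ≡ 8, so v_2 = 8^{−1} = 5 (mod 13).
  i = 3 (α = 7): (7−11)(7−6)(7−2)(7−3) = (−4)·1·5·4 = −80 ≡ 11, so v_3 = 11^{−1} = 6 (mod 13).
  i = 4 (α = 2): (2−11)(2−6)(2−7)(2−3) = (−9)·(−4)·(−5)·(−1) = 180 ≡ 11, so v_4 = 11^{−1} = 6 (mod 13).
  i = 5 (α = 3): (3−11)(3−6)(3−7)(3−2) = (−8)·(−3)·(−4)·1 = −96 ≡ 8, so v_5 = 8^{−1} = 5 (mod 13).
  v = [4, 5, 6, 6, 5].
Step 2: syndromes of r = [7, 10, 8, 2, 4] (all sums mod 13).
  S_0 = Σ v_i r_i = 4·7 + 5·10 + 6·8 + 6·2 + 5·4 = 158 ≡ 2.
  S_1 = Σ v_i α_i r_i = 4·11·7 + 5·6·10 + 6·7·8 + 6·2·2 + 5·3·4 = 1028 ≡ 1.
  α_i^2 mod 13 = [4, 10, 10, 4, 9].
  S_2 = Σ v_i α_i^2 r_i = 4·4·7 + 5·10·10 + 6·10·8 + 6·4·2 + 5·9·4 = 1320 ≡ 7.
  S = (2, 1, 7) ≠ 0, so r is not a codeword (an error is present).
Step 3: locate the error. For a single error e at position i, S_ℓ = v_i·e·α_i^ℓ, so α_err = S_1/S_0.
  S_0^{−1} = 2^{−1} = 7 (mod 13), so α_err = 1·7 = 7 ≡ 7 = α_3. Error position i = 3.
  Consistency check: S_2/S_1 = 7·1 = 7 ≡ 7 = α_err ✓ (single-error assumption holds).
Step 4: error magnitude e = S_0/v_3 = S_0·∏_{j≠3}(α_3 − α_j) = 2·11 = 22 ≡ 9 (mod 13).
Step 5: correct position 3: c_3 = r_3 − e = 8 − 9 ≡ 12 (mod 13). Hence c = [7, 10, 12, 2, 4].
  Check: interpolating c through the α_i gives m(x) = 11 + 2·x (degree < 2) with m(α_i) = c_i for every i, so c is indeed a codeword.


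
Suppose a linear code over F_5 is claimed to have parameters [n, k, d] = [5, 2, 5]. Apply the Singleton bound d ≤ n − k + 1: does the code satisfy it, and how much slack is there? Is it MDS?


Singleton RHS = n − k + 1 = 4, slack = -1, bound violated (no such code; not MDS).

Singleton bound: d ≤ n − k + 1.
Here n = 5, k = 2, so n − k + 1 = 4.
Given d = 5, check d ≤ 4: NO.
Slack = (n − k + 1) − d = -1.
The slack is negative: d = 5 exceeds n − k + 1 = 4 by 1, so the Singleton bound is violated and no linear [5, 2, 5]_5 code can exist. In particular it is not MDS (MDS requires d = n − k + 1 exactly).
Description: the claimed parameters are [5, 2, 5]_5; such a code would be impossible (violates the Singleton bound).


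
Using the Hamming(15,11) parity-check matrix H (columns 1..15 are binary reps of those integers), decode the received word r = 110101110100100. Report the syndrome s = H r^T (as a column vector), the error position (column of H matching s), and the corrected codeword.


s = (1, 0, 0, 1)^T, error position = 9, corrected codeword c = 110101111100100

Compute s = H r^T mod 2 one row at a time:
  s_1 = 1 + 0 + 1 + 0 + 0 + 1 + 0 + 0 = 3 ≡ 1 (mod 2).
  s_2 = 1 + 0 + 1 + 1 + 0 + 1 + 0 + 0 = 4 ≡ 0 (mod 2).
  s_3 = 1 + 0 + 1 + 1 + 1 + 0 + 0 + 0 = 4 ≡ 0 (mod 2).
  s_4 = 1 + 0 + 0 + 1 + 0 + 0 + 1 + 0 = 3 ≡ 1 (mod 2).
s = (1, 0, 0, 1)^T — this equals column 9 of H (binary 1001), so error is at position 9.
Correct: flip bit 9 of r = 110101110100100 to get c = 110101111100100.


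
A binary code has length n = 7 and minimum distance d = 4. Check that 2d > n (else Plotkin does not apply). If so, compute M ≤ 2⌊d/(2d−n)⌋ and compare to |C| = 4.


Plotkin bound M ≤ 8; given |C| = 4 ≤ bound (satisfied).

Check applicability: 2d = 8, n = 7.
2d − n = 1 > 0, so Plotkin applies.
Compute d/(2d−n) = 4/1 ≈ 4.0000.
⌊d/(2d−n)⌋ = 4.
Plotkin bound: M ≤ 2·4 = 8.
Given |C| = 4, check: satisfied.
This |C| is below the Plotkin bound.


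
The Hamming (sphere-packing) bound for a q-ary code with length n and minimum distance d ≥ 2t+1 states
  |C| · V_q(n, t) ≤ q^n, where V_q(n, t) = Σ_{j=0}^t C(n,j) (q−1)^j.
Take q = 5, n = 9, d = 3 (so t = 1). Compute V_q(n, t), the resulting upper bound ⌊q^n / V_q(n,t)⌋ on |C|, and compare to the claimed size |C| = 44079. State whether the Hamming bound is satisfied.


V_q(n, t) = 37, q^n = 1953125, Hamming bound = 52787, |C| = 44079 ≤ bound (satisfied).

Step 1: Compute V_q(n, t) = Σ_{j=0}^1 C(n, j) (q−1)^j.
  j = 0: C(9,0)·(4)^0 = 1·1 = 1.
  j = 1: C(9,1)·(4)^1 = 9·4 = 36.
  V_q(n, t) = 1 + 36 = 37.
Step 2: q^n = 5^9 = 1953125.
Step 3: Hamming bound ⌊q^n / V_q(n,t)⌋ = ⌊1953125/37⌋ = 52787.
Step 4: Compare |C| = 44079 to 52787: satisfied.
The claimed |C| lies below the Hamming bound.


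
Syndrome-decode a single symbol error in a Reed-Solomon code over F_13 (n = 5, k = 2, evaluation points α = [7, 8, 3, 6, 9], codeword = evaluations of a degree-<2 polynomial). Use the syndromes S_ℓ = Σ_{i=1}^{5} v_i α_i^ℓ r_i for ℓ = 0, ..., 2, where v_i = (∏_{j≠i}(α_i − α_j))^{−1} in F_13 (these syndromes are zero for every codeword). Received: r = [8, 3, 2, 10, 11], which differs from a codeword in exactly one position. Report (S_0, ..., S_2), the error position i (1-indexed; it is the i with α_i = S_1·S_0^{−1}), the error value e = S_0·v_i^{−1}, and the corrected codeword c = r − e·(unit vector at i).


S = (11, 1, 6), error at position 4, error magnitude e = 10, c = [8, 3, 2, 0, 11].

Step 1: column multipliers v_i = (∏_{j≠i}(α_i − α_j))^{−1} mod 13.
  i = 1 (α = 7): (7−8)(7−3)(7−6)(7−9) = (−1)·4·1·(−2) = 8 ≡ 8, so v_1 = 8^{−1} = 5 (mod 13).
  i = 2 (α = 8): (8−7)(8−3)(8−6)(8−9) = 1·5·2·(−1) = −10 ≡ 3, so v_2 = 3^{−1} = 9 (mod 13).
  i = 3 (α = 3): (3−7)(3−8)(3−6)(3−9) = (−4)·(−5)·(−3)·(−6) = 360 ≡ 9, so v_3 = 9^{−1} = 3 (mod 13).
  i = 4 (α = 6): (6−7)(6−8)(6−3)(6−9) = (−1)·(−2)·3·(−3) = −18 ≡ 8, so v_4 = 8^{−1} = 5 (mod 13).
  i = 5 (α = 9): (9−7)(9−8)(9−3)(9−6) = 2·1·6·3 = 36 ≡ 10, so v_5 = 10^{−1} = 4 (mod 13).
  v = [5, 9, 3, 5, 4].
Step 2: syndromes of r = [8, 3, 2, 10, 11] (all sums mod 13).
  S_0 = Σ v_i r_i = 5·8 + 9·3 + 3·2 + 5·10 + 4·11 = 167 ≡ 11.
  S_1 = Σ v_i α_i r_i = 5·7·8 + 9·8·3 + 3·3·2 + 5·6·10 + 4·9·11 = 1210 ≡ 1.
  α_i^2 mod 13 = [10, 12, 9, 10, 3].
  S_2 = Σ v_i α_i^2 r_i = 5·10·8 + 9·12·3 + 3·9·2 + 5·10·10 + 4·3·11 = 1410 ≡ 6.
  S = (11, 1, 6) ≠ 0, so r is not a codeword (an error is present).
Step 3: locate the error. For a single error e at position i, S_ℓ = v_i·e·α_i^ℓ, so α_err = S_1/S_0.
  S_0^{−1} = 11^{−1} = 6 (mod 13), so α_err = 1·6 = 6 ≡ 6 = α_4. Error position i = 4.
  Consistency check: S_2/S_1 = 6·1 = 6 ≡ 6 = α_err ✓ (single-error assumption holds).
Step 4: error magnitude e = S_0/v_4 = S_0·∏_{j≠4}(α_4 − α_j) = 11·8 = 88 ≡ 10 (mod 13).
Step 5: correct position 4: c_4 = r_4 − e = 10 − 10 ≡ 0 (mod 13). Hence c = [8, 3, 2, 0, 11].
  Check: interpolating c through the α_i gives m(x) = 4 + 8·x (degree < 2) with m(α_i) = c_i for every i, so c is indeed a codeword.


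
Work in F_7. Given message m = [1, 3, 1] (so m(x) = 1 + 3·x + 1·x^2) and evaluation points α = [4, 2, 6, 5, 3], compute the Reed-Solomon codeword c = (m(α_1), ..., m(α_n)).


c = [1, 4, 6, 6, 5]

Message polynomial: m(x) = 1 + 3·x + 1·x^2 (mod 7).
For each evaluation point α_i, compute m(α_i) mod 7:
  α_1 = 4: Horner steps 1 → 0 → 1, so m(4) = 1.
  α_2 = 2: Horner steps 1 → 5 → 4, so m(2) = 4.
  α_3 = 6: Horner steps 1 → 2 → 6, so m(6) = 6.
  α_4 = 5: Horner steps 1 → 1 → 6, so m(5) = 6.
  α_5 = 3: Horner steps 1 → 6 → 5, so m(3) = 5.
Codeword c = [1, 4, 6, 6, 5] ∈ F_7^5.


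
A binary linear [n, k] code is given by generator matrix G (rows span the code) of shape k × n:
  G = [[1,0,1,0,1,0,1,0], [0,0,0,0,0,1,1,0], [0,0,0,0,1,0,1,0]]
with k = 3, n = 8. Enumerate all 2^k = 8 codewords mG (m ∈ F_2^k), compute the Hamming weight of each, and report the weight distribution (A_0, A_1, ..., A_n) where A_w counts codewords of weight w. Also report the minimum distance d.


Weight distribution: A_0 = 1, A_2 = 4, A_4 = 3. Minimum distance d = 2.

Enumerate all 2^3 = 8 messages m ∈ F_2^3.
For each, compute codeword c = mG in F_2^8, then tally its weight.
  m = 000 → c = 00000000, weight = 0.
  m = 100 → c = 10101010, weight = 4.
  m = 010 → c = 00000110, weight = 2.
  m = 110 → c = 10101100, weight = 4.
  m = 001 → c = 00001010, weight = 2.
  m = 101 → c = 10100000, weight = 2.
  m = 011 → c = 00001100, weight = 2.
  m = 111 → c = 10100110, weight = 4.
Tally weights:
  weight 0: 1 codewords.
  weight 2: 4 codewords.
  weight 4: 3 codewords.
Minimum distance d = smallest w > 0 with A_w > 0 = 2.
Sanity: Σ A_w = 8 = 2^3 = 8 ✓.


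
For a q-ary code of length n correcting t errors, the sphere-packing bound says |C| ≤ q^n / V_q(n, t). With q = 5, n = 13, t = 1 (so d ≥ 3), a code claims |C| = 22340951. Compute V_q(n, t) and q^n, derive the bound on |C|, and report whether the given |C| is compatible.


V_q(n, t) = 53, q^n = 1220703125, Hamming bound = 23032134, |C| = 22340951 ≤ bound (satisfied).

Step 1: Compute V_q(n, t) = Σ_{j=0}^1 C(n, j) (q−1)^j.
  j = 0: C(13,0)·(4)^0 = 1·1 = 1.
  j = 1: C(13,1)·(4)^1 = 13·4 = 52.
  V_q(n, t) = 1 + 52 = 53.
Step 2: q^n = 5^13 = 1220703125.
Step 3: Hamming bound ⌊q^n / V_q(n,t)⌋ = ⌊1220703125/53⌋ = 23032134.
Step 4: Compare |C| = 22340951 to 23032134: satisfied.
The claimed |C| lies below the Hamming bound.


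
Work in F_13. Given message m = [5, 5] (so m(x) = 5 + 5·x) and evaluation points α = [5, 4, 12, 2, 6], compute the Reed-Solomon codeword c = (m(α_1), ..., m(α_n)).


c = [4, 12, 0, 2, 9]

Message polynomial: m(x) = 5 + 5·x (mod 13).
For each evaluation point α_i, compute m(α_i) mod 13:
  α_1 = 5: Horner steps 5 → 4, so m(5) = 4.
  α_2 = 4: Horner steps 5 → 12, so m(4) = 12.
  α_3 = 12: Horner steps 5 → 0, so m(12) = 0.
  α_4 = 2: Horner steps 5 → 2, so m(2) = 2.
  α_5 = 6: Horner steps 5 → 9, so m(6) = 9.
Codeword c = [4, 12, 0, 2, 9] ∈ F_13^5.


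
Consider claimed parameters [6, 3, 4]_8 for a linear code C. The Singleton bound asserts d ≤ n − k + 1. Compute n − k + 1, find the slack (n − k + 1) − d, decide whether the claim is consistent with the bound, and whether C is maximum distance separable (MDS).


Singleton RHS = n − k + 1 = 4, slack = 0, bound satisfied, MDS.

Singleton bound: d ≤ n − k + 1.
Here n = 6, k = 3, so n − k + 1 = 4.
Given d = 4, check d ≤ 4: YES.
Slack = (n − k + 1) − d = 0.
The code is MDS (slack = 0).
Description: the claimed parameters are [6, 3, 4]_8; such a code would be MDS (meets Singleton bound).


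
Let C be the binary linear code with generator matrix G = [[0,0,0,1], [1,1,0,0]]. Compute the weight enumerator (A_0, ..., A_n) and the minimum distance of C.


Weight distribution: A_0 = 1, A_1 = 1, A_2 = 1, A_3 = 1. Minimum distance d = 1.

Enumerate all 2^2 = 4 messages m ∈ F_2^2.
For each, compute codeword c = mG in F_2^4, then tally its weight.
  m = 00 → c = 0000, weight = 0.
  m = 10 → c = 0001, weight = 1.
  m = 01 → c = 1100, weight = 2.
  m = 11 → c = 1101, weight = 3.
Tally weights:
  weight 0: 1 codewords.
  weight 1: 1 codewords.
  weight 2: 1 codewords.
  weight 3: 1 codewords.
Minimum distance d = smallest w > 0 with A_w > 0 = 1.
Sanity: Σ A_w = 4 = 2^2 = 4 ✓.


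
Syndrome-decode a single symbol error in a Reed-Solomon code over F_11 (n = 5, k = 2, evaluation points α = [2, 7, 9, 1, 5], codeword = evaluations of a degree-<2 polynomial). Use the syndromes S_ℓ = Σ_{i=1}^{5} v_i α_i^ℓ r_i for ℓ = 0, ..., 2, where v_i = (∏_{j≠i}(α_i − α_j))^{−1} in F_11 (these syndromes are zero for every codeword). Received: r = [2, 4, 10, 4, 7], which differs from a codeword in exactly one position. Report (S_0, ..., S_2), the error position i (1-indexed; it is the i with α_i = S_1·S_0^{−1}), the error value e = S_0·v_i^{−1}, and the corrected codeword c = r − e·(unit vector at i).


S = (1, 7, 5), error at position 2, error magnitude e = 1, c = [2, 3, 10, 4, 7].

Step 1: column multipliers v_i = (∏_{j≠i}(α_i − α_j))^{−1} mod 11.
  i = 1 (α = 2): (2−7)(2−9)(2−1)(2−5) = (−5)·(−7)·1·(−3) = −105 ≡ 5, so v_1 = 5^{−1} = 9 (mod 11).
  i = 2 (α = 7): (7−2)(7−9)(7−1)(7−5) = 5·(−2)·6·2 = −120 ≡ 1, so v_2 = 1^{−1} = 1 (mod 11).
  i = 3 (α = 9): (9−2)(9−7)(9−1)(9−5) = 7·2·8·4 = 448 ≡ 8, so v_3 = 8^{−1} = 7 (mod 11).
  i = 4 (α = 1): (1−2)(1−7)(1−9)(1−5) = (−1)·(−6)·(−8)·(−4) = 192 ≡ 5, so v_4 = 5^{−1} = 9 (mod 11).
  i = 5 (α = 5): (5−2)(5−7)(5−9)(5−1) = 3·(−2)·(−4)·4 = 96 ≡ 8, so v_5 = 8^{−1} = 7 (mod 11).
  v = [9, 1, 7, 9, 7].
Step 2: syndromes of r = [2, 4, 10, 4, 7] (all sums mod 11).
  S_0 = Σ v_i r_i = 9·2 + 1·4 + 7·10 + 9·4 + 7·7 = 177 ≡ 1.
  S_1 = Σ v_i α_i r_i = 9·2·2 + 1·7·4 + 7·9·10 + 9·1·4 + 7·5·7 = 975 ≡ 7.
  α_i^2 mod 11 = [4, 5, 4, 1, 3].
  S_2 = Σ v_i α_i^2 r_i = 9·4·2 + 1·5·4 + 7·4·10 + 9·1·4 + 7·3·7 = 555 ≡ 5.
  S = (1, 7, 5) ≠ 0, so r is not a codeword (an error is present).
Step 3: locate the error. For a single error e at position i, S_ℓ = v_i·e·α_i^ℓ, so α_err = S_1/S_0.
  S_0^{−1} = 1^{−1} = 1 (mod 11), so α_err = 7·1 = 7 ≡ 7 = α_2. Error position i = 2.
  Consistency check: S_2/S_1 = 5·8 = 40 ≡ 7 = α_err ✓ (single-error assumption holds).
Step 4: error magnitude e = S_0/v_2 = S_0·∏_{j≠2}(α_2 − α_j) = 1·1 = 1 ≡ 1 (mod 11).
Step 5: correct position 2: c_2 = r_2 − e = 4 − 1 ≡ 3 (mod 11). Hence c = [2, 3, 10, 4, 7].
  Check: interpolating c through the α_i gives m(x) = 6 + 9·x (degree < 2) with m(α_i) = c_i for every i, so c is indeed a codeword.


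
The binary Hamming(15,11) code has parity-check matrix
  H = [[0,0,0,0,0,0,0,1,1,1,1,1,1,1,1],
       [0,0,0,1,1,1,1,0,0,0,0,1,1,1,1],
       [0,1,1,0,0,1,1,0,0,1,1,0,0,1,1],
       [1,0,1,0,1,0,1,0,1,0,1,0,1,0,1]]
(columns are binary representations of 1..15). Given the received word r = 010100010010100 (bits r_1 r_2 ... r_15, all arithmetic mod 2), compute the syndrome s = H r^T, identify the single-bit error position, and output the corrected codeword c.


s = (1, 0, 0, 0)^T, error position = 8, corrected codeword c = 010100000010100

Compute s = H r^T mod 2 one row at a time:
  s_1 = 1 + 0 + 0 + 1 + 0 + 1 + 0 + 0 = 3 ≡ 1 (mod 2).
  s_2 = 1 + 0 + 0 + 0 + 0 + 1 + 0 + 0 = 2 ≡ 0 (mod 2).
  s_3 = 1 + 0 + 0 + 0 + 0 + 1 + 0 + 0 = 2 ≡ 0 (mod 2).
  s_4 = 0 + 0 + 0 + 0 + 0 + 1 + 1 + 0 = 2 ≡ 0 (mod 2).
s = (1, 0, 0, 0)^T — this equals column 8 of H (binary 1000), so error is at position 8.
Correct: flip bit 8 of r = 010100010010100 to get c = 010100000010100.


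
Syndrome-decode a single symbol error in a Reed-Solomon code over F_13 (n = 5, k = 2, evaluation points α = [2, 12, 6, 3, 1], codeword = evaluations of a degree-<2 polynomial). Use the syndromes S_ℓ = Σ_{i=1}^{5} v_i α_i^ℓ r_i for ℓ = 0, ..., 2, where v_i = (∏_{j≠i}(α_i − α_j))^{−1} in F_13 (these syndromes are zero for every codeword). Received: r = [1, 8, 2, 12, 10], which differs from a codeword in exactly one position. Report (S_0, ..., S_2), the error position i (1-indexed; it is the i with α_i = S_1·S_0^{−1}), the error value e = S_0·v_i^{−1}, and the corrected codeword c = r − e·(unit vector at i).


S = (10, 7, 1), error at position 1, error magnitude e = 3, c = [11, 8, 2, 12, 10].

Step 1: column multipliers v_i = (∏_{j≠i}(α_i − α_j))^{−1} mod 13.
  i = 1 (α = 2): (2−12)(2−6)(2−3)(2−1) = (−10)·(−4)·(−1)·1 = −40 ≡ 12, so v_1 = 12^{−1} = 12 (mod 13).
  i = 2 (α = 12): (12−2)(12−6)(12−3)(12−1) = 10·6·9·11 = 5940 ≡ 12, so v_2 = 12^{−1} = 12 (mod 13).
  i = 3 (α = 6): (6−2)(6−12)(6−3)(6−1) = 4·(−6)·3·5 = −360 ≡ 4, so v_3 = 4^{−1} = 10 (mod 13).
  i = 4 (α = 3): (3−2)(3−12)(3−6)(3−1) = 1·(−9)·(−3)·2 = 54 ≡ 2, so v_4 = 2^{−1} = 7 (mod 13).
  i = 5 (α = 1): (1−2)(1−12)(1−6)(1−3) = (−1)·(−11)·(−5)·(−2) = 110 ≡ 6, so v_5 = 6^{−1} = 11 (mod 13).
  v = [12, 12, 10, 7, 11].
Step 2: syndromes of r = [1, 8, 2, 12, 10] (all sums mod 13).
  S_0 = Σ v_i r_i = 12·1 + 12·8 + 10·2 + 7·12 + 11·10 = 322 ≡ 10.
  S_1 = Σ v_i α_i r_i = 12·2·1 + 12·12·8 + 10·6·2 + 7·3·12 + 11·1·10 = 1658 ≡ 7.
  α_i^2 mod 13 = [4, 1, 10, 9, 1].
  S_2 = Σ v_i α_i^2 r_i = 12·4·1 + 12·1·8 + 10·10·2 + 7·9·12 + 11·1·10 = 1210 ≡ 1.
  S = (10, 7, 1) ≠ 0, so r is not a codeword (an error is present).
Step 3: locate the error. For a single error e at position i, S_ℓ = v_i·e·α_i^ℓ, so α_err = S_1/S_0.
  S_0^{−1} = 10^{−1} = 4 (mod 13), so α_err = 7·4 = 28 ≡ 2 = α_1. Error position i = 1.
  Consistency check: S_2/S_1 = 1·2 = 2 ≡ 2 = α_err ✓ (single-error assumption holds).
Step 4: error magnitude e = S_0/v_1 = S_0·∏_{j≠1}(α_1 − α_j) = 10·12 = 120 ≡ 3 (mod 13).
Step 5: correct position 1: c_1 = r_1 − e = 1 − 3 ≡ 11 (mod 13). Hence c = [11, 8, 2, 12, 10].
  Check: interpolating c through the α_i gives m(x) = 9 + 1·x (degree < 2) with m(α_i) = c_i for every i, so c is indeed a codeword.


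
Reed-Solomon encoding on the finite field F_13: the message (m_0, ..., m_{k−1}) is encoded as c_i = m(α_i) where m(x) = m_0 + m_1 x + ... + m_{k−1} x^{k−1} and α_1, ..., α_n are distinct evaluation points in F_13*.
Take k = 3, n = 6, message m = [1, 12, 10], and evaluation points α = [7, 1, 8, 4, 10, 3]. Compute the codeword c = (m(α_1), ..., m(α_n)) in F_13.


c = [3, 10, 9, 1, 3, 10]

Message polynomial: m(x) = 1 + 12·x + 10·x^2 (mod 13).
For each evaluation point α_i, compute m(α_i) mod 13:
  α_1 = 7: Horner steps 10 → 4 → 3, so m(7) = 3.
  α_2 = 1: Horner steps 10 → 9 → 10, so m(1) = 10.
  α_3 = 8: Horner steps 10 → 1 → 9, so m(8) = 9.
  α_4 = 4: Horner steps 10 → 0 → 1, so m(4) = 1.
  α_5 = 10: Horner steps 10 → 8 → 3, so m(10) = 3.
  α_6 = 3: Horner steps 10 → 3 → 10, so m(3) = 10.
Codeword c = [3, 10, 9, 1, 3, 10] ∈ F_13^6.
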